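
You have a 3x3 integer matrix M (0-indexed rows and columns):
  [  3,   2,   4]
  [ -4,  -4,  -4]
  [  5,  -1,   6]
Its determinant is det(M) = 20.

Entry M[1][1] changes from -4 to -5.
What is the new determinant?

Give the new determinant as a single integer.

det is linear in row 1: changing M[1][1] by delta changes det by delta * cofactor(1,1).
Cofactor C_11 = (-1)^(1+1) * minor(1,1) = -2
Entry delta = -5 - -4 = -1
Det delta = -1 * -2 = 2
New det = 20 + 2 = 22

Answer: 22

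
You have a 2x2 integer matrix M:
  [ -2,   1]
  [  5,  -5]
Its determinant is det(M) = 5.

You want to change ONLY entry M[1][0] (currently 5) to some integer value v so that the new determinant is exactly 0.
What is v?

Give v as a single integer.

det is linear in entry M[1][0]: det = old_det + (v - 5) * C_10
Cofactor C_10 = -1
Want det = 0: 5 + (v - 5) * -1 = 0
  (v - 5) = -5 / -1 = 5
  v = 5 + (5) = 10

Answer: 10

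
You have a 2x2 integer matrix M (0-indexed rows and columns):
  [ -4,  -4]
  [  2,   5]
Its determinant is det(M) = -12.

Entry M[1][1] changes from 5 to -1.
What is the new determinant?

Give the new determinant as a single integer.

Answer: 12

Derivation:
det is linear in row 1: changing M[1][1] by delta changes det by delta * cofactor(1,1).
Cofactor C_11 = (-1)^(1+1) * minor(1,1) = -4
Entry delta = -1 - 5 = -6
Det delta = -6 * -4 = 24
New det = -12 + 24 = 12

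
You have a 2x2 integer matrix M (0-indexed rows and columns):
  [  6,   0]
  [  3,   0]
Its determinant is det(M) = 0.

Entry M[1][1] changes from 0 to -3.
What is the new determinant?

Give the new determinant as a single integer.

det is linear in row 1: changing M[1][1] by delta changes det by delta * cofactor(1,1).
Cofactor C_11 = (-1)^(1+1) * minor(1,1) = 6
Entry delta = -3 - 0 = -3
Det delta = -3 * 6 = -18
New det = 0 + -18 = -18

Answer: -18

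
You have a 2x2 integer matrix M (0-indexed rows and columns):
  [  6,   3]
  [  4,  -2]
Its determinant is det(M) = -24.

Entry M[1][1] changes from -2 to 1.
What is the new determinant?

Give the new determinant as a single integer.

det is linear in row 1: changing M[1][1] by delta changes det by delta * cofactor(1,1).
Cofactor C_11 = (-1)^(1+1) * minor(1,1) = 6
Entry delta = 1 - -2 = 3
Det delta = 3 * 6 = 18
New det = -24 + 18 = -6

Answer: -6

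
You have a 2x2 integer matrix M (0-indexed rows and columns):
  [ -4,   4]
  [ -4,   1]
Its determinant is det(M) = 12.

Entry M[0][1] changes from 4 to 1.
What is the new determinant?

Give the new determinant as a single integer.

Answer: 0

Derivation:
det is linear in row 0: changing M[0][1] by delta changes det by delta * cofactor(0,1).
Cofactor C_01 = (-1)^(0+1) * minor(0,1) = 4
Entry delta = 1 - 4 = -3
Det delta = -3 * 4 = -12
New det = 12 + -12 = 0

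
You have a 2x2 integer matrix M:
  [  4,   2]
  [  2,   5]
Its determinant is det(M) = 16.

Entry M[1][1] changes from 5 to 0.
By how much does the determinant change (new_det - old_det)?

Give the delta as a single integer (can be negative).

Answer: -20

Derivation:
Cofactor C_11 = 4
Entry delta = 0 - 5 = -5
Det delta = entry_delta * cofactor = -5 * 4 = -20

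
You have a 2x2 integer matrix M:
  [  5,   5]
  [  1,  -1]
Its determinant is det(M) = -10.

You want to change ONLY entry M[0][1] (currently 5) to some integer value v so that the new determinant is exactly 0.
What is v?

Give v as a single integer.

Answer: -5

Derivation:
det is linear in entry M[0][1]: det = old_det + (v - 5) * C_01
Cofactor C_01 = -1
Want det = 0: -10 + (v - 5) * -1 = 0
  (v - 5) = 10 / -1 = -10
  v = 5 + (-10) = -5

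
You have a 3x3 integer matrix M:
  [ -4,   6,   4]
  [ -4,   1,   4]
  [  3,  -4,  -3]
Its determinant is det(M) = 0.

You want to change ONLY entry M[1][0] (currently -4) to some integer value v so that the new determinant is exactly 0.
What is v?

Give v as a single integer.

det is linear in entry M[1][0]: det = old_det + (v - -4) * C_10
Cofactor C_10 = 2
Want det = 0: 0 + (v - -4) * 2 = 0
  (v - -4) = 0 / 2 = 0
  v = -4 + (0) = -4

Answer: -4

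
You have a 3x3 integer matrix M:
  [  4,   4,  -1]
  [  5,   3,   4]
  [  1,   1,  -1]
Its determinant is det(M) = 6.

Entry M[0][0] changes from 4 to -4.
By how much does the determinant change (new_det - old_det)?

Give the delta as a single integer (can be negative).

Cofactor C_00 = -7
Entry delta = -4 - 4 = -8
Det delta = entry_delta * cofactor = -8 * -7 = 56

Answer: 56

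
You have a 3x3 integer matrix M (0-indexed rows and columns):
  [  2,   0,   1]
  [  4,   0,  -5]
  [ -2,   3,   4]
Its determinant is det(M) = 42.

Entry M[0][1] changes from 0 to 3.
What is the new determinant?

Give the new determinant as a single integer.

Answer: 24

Derivation:
det is linear in row 0: changing M[0][1] by delta changes det by delta * cofactor(0,1).
Cofactor C_01 = (-1)^(0+1) * minor(0,1) = -6
Entry delta = 3 - 0 = 3
Det delta = 3 * -6 = -18
New det = 42 + -18 = 24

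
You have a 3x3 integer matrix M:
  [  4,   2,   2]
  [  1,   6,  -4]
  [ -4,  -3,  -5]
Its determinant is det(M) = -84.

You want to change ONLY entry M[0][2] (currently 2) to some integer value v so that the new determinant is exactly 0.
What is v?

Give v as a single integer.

det is linear in entry M[0][2]: det = old_det + (v - 2) * C_02
Cofactor C_02 = 21
Want det = 0: -84 + (v - 2) * 21 = 0
  (v - 2) = 84 / 21 = 4
  v = 2 + (4) = 6

Answer: 6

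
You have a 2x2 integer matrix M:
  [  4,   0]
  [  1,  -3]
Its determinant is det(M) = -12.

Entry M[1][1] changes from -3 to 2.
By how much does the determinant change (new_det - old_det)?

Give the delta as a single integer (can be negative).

Answer: 20

Derivation:
Cofactor C_11 = 4
Entry delta = 2 - -3 = 5
Det delta = entry_delta * cofactor = 5 * 4 = 20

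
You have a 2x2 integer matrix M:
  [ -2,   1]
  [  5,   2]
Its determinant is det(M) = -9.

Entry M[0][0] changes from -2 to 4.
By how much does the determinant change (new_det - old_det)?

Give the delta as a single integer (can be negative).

Answer: 12

Derivation:
Cofactor C_00 = 2
Entry delta = 4 - -2 = 6
Det delta = entry_delta * cofactor = 6 * 2 = 12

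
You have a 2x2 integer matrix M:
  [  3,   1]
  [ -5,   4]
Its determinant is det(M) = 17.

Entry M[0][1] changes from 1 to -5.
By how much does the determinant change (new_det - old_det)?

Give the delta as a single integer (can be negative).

Answer: -30

Derivation:
Cofactor C_01 = 5
Entry delta = -5 - 1 = -6
Det delta = entry_delta * cofactor = -6 * 5 = -30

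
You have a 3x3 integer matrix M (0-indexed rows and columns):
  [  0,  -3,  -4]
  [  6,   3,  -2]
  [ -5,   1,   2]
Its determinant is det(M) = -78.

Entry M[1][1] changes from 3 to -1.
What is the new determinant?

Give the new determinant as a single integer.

det is linear in row 1: changing M[1][1] by delta changes det by delta * cofactor(1,1).
Cofactor C_11 = (-1)^(1+1) * minor(1,1) = -20
Entry delta = -1 - 3 = -4
Det delta = -4 * -20 = 80
New det = -78 + 80 = 2

Answer: 2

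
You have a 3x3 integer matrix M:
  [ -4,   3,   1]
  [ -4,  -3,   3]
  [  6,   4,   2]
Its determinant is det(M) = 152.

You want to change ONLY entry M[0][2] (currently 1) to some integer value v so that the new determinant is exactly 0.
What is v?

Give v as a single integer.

det is linear in entry M[0][2]: det = old_det + (v - 1) * C_02
Cofactor C_02 = 2
Want det = 0: 152 + (v - 1) * 2 = 0
  (v - 1) = -152 / 2 = -76
  v = 1 + (-76) = -75

Answer: -75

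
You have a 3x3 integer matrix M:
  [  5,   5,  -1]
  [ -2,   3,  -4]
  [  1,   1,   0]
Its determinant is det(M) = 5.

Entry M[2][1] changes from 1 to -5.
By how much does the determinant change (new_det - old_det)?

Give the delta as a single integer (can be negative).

Answer: -132

Derivation:
Cofactor C_21 = 22
Entry delta = -5 - 1 = -6
Det delta = entry_delta * cofactor = -6 * 22 = -132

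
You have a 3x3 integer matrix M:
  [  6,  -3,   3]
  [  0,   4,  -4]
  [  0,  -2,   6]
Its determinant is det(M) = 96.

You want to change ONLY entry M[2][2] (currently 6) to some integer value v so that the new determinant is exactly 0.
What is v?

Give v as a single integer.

Answer: 2

Derivation:
det is linear in entry M[2][2]: det = old_det + (v - 6) * C_22
Cofactor C_22 = 24
Want det = 0: 96 + (v - 6) * 24 = 0
  (v - 6) = -96 / 24 = -4
  v = 6 + (-4) = 2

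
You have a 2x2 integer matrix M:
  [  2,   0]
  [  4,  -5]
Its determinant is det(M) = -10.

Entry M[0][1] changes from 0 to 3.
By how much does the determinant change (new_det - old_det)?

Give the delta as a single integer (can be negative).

Answer: -12

Derivation:
Cofactor C_01 = -4
Entry delta = 3 - 0 = 3
Det delta = entry_delta * cofactor = 3 * -4 = -12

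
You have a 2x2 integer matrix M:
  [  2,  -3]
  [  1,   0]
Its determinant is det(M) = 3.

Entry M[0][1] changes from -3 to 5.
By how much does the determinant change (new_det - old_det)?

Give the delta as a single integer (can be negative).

Cofactor C_01 = -1
Entry delta = 5 - -3 = 8
Det delta = entry_delta * cofactor = 8 * -1 = -8

Answer: -8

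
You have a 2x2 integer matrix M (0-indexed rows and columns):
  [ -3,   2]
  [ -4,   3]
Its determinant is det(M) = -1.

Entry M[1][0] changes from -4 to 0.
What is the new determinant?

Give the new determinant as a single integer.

Answer: -9

Derivation:
det is linear in row 1: changing M[1][0] by delta changes det by delta * cofactor(1,0).
Cofactor C_10 = (-1)^(1+0) * minor(1,0) = -2
Entry delta = 0 - -4 = 4
Det delta = 4 * -2 = -8
New det = -1 + -8 = -9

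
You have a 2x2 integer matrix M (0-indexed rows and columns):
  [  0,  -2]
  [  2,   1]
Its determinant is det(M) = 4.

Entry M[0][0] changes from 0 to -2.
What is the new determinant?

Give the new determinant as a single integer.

Answer: 2

Derivation:
det is linear in row 0: changing M[0][0] by delta changes det by delta * cofactor(0,0).
Cofactor C_00 = (-1)^(0+0) * minor(0,0) = 1
Entry delta = -2 - 0 = -2
Det delta = -2 * 1 = -2
New det = 4 + -2 = 2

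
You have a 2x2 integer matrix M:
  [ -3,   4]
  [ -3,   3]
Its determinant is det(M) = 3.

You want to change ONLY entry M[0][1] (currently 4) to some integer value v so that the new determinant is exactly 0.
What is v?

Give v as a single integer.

det is linear in entry M[0][1]: det = old_det + (v - 4) * C_01
Cofactor C_01 = 3
Want det = 0: 3 + (v - 4) * 3 = 0
  (v - 4) = -3 / 3 = -1
  v = 4 + (-1) = 3

Answer: 3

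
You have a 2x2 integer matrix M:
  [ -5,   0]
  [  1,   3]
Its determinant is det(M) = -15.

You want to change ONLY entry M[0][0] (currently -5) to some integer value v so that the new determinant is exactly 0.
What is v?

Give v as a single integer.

det is linear in entry M[0][0]: det = old_det + (v - -5) * C_00
Cofactor C_00 = 3
Want det = 0: -15 + (v - -5) * 3 = 0
  (v - -5) = 15 / 3 = 5
  v = -5 + (5) = 0

Answer: 0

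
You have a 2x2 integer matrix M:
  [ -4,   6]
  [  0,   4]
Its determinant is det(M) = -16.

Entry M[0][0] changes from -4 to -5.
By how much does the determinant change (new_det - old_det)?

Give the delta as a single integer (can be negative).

Cofactor C_00 = 4
Entry delta = -5 - -4 = -1
Det delta = entry_delta * cofactor = -1 * 4 = -4

Answer: -4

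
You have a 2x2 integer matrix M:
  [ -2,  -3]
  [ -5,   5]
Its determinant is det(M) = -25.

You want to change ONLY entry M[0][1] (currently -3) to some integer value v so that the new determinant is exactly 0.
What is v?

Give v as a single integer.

det is linear in entry M[0][1]: det = old_det + (v - -3) * C_01
Cofactor C_01 = 5
Want det = 0: -25 + (v - -3) * 5 = 0
  (v - -3) = 25 / 5 = 5
  v = -3 + (5) = 2

Answer: 2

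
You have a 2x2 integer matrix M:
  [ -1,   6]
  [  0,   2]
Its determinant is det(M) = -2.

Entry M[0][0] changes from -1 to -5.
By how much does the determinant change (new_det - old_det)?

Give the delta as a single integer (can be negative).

Cofactor C_00 = 2
Entry delta = -5 - -1 = -4
Det delta = entry_delta * cofactor = -4 * 2 = -8

Answer: -8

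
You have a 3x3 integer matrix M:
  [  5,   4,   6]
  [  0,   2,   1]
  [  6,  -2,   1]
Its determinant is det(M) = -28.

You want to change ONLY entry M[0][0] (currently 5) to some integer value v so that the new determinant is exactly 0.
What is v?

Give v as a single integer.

det is linear in entry M[0][0]: det = old_det + (v - 5) * C_00
Cofactor C_00 = 4
Want det = 0: -28 + (v - 5) * 4 = 0
  (v - 5) = 28 / 4 = 7
  v = 5 + (7) = 12

Answer: 12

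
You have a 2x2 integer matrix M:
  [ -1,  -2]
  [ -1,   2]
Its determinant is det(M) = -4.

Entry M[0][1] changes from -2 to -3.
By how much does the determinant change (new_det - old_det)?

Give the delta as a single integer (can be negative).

Answer: -1

Derivation:
Cofactor C_01 = 1
Entry delta = -3 - -2 = -1
Det delta = entry_delta * cofactor = -1 * 1 = -1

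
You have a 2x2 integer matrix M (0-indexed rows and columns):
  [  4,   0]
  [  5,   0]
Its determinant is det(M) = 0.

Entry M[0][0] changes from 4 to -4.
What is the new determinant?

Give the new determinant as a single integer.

det is linear in row 0: changing M[0][0] by delta changes det by delta * cofactor(0,0).
Cofactor C_00 = (-1)^(0+0) * minor(0,0) = 0
Entry delta = -4 - 4 = -8
Det delta = -8 * 0 = 0
New det = 0 + 0 = 0

Answer: 0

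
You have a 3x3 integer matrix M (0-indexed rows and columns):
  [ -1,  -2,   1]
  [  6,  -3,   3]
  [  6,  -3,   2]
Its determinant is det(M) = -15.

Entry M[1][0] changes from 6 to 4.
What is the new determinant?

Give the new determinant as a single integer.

det is linear in row 1: changing M[1][0] by delta changes det by delta * cofactor(1,0).
Cofactor C_10 = (-1)^(1+0) * minor(1,0) = 1
Entry delta = 4 - 6 = -2
Det delta = -2 * 1 = -2
New det = -15 + -2 = -17

Answer: -17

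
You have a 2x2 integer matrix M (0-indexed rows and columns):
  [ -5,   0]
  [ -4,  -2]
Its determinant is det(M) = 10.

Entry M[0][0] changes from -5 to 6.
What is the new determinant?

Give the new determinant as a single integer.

Answer: -12

Derivation:
det is linear in row 0: changing M[0][0] by delta changes det by delta * cofactor(0,0).
Cofactor C_00 = (-1)^(0+0) * minor(0,0) = -2
Entry delta = 6 - -5 = 11
Det delta = 11 * -2 = -22
New det = 10 + -22 = -12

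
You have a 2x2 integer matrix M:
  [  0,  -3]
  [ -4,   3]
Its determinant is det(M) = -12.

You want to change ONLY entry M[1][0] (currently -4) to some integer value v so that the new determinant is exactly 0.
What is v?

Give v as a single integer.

det is linear in entry M[1][0]: det = old_det + (v - -4) * C_10
Cofactor C_10 = 3
Want det = 0: -12 + (v - -4) * 3 = 0
  (v - -4) = 12 / 3 = 4
  v = -4 + (4) = 0

Answer: 0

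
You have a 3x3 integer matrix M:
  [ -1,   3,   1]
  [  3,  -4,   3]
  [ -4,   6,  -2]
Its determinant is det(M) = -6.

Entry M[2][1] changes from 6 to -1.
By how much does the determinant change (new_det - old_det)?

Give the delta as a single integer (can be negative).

Answer: -42

Derivation:
Cofactor C_21 = 6
Entry delta = -1 - 6 = -7
Det delta = entry_delta * cofactor = -7 * 6 = -42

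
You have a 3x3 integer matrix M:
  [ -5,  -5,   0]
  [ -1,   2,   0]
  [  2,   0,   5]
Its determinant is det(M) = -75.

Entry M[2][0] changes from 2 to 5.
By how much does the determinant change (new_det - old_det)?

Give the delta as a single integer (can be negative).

Cofactor C_20 = 0
Entry delta = 5 - 2 = 3
Det delta = entry_delta * cofactor = 3 * 0 = 0

Answer: 0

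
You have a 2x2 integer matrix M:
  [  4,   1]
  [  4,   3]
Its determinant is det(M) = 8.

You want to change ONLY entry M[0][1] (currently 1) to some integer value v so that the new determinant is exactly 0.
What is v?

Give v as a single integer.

det is linear in entry M[0][1]: det = old_det + (v - 1) * C_01
Cofactor C_01 = -4
Want det = 0: 8 + (v - 1) * -4 = 0
  (v - 1) = -8 / -4 = 2
  v = 1 + (2) = 3

Answer: 3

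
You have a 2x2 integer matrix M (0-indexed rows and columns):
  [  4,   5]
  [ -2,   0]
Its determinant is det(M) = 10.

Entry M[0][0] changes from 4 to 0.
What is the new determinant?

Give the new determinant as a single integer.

Answer: 10

Derivation:
det is linear in row 0: changing M[0][0] by delta changes det by delta * cofactor(0,0).
Cofactor C_00 = (-1)^(0+0) * minor(0,0) = 0
Entry delta = 0 - 4 = -4
Det delta = -4 * 0 = 0
New det = 10 + 0 = 10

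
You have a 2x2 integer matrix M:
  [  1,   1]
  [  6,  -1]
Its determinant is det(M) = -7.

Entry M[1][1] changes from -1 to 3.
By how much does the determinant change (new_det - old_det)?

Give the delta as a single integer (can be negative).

Answer: 4

Derivation:
Cofactor C_11 = 1
Entry delta = 3 - -1 = 4
Det delta = entry_delta * cofactor = 4 * 1 = 4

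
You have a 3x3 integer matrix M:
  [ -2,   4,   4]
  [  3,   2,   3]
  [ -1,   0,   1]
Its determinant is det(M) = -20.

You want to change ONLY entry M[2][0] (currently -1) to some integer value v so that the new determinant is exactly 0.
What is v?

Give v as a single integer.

det is linear in entry M[2][0]: det = old_det + (v - -1) * C_20
Cofactor C_20 = 4
Want det = 0: -20 + (v - -1) * 4 = 0
  (v - -1) = 20 / 4 = 5
  v = -1 + (5) = 4

Answer: 4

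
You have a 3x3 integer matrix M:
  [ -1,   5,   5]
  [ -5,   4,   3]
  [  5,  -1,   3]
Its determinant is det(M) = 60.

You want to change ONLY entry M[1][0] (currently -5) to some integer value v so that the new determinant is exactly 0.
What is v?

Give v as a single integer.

Answer: -2

Derivation:
det is linear in entry M[1][0]: det = old_det + (v - -5) * C_10
Cofactor C_10 = -20
Want det = 0: 60 + (v - -5) * -20 = 0
  (v - -5) = -60 / -20 = 3
  v = -5 + (3) = -2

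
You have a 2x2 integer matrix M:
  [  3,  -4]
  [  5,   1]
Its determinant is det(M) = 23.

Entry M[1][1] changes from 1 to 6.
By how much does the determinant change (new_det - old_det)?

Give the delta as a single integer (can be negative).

Answer: 15

Derivation:
Cofactor C_11 = 3
Entry delta = 6 - 1 = 5
Det delta = entry_delta * cofactor = 5 * 3 = 15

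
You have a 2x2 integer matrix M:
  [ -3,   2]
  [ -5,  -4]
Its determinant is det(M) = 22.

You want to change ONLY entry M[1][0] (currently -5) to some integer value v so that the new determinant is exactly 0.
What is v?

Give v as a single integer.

Answer: 6

Derivation:
det is linear in entry M[1][0]: det = old_det + (v - -5) * C_10
Cofactor C_10 = -2
Want det = 0: 22 + (v - -5) * -2 = 0
  (v - -5) = -22 / -2 = 11
  v = -5 + (11) = 6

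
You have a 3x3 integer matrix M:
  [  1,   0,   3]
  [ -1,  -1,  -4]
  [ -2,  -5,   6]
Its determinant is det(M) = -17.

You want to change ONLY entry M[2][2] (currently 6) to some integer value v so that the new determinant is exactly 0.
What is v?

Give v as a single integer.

Answer: -11

Derivation:
det is linear in entry M[2][2]: det = old_det + (v - 6) * C_22
Cofactor C_22 = -1
Want det = 0: -17 + (v - 6) * -1 = 0
  (v - 6) = 17 / -1 = -17
  v = 6 + (-17) = -11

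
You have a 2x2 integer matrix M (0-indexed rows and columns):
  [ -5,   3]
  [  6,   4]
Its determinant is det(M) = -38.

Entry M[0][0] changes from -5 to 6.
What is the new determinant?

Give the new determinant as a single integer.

det is linear in row 0: changing M[0][0] by delta changes det by delta * cofactor(0,0).
Cofactor C_00 = (-1)^(0+0) * minor(0,0) = 4
Entry delta = 6 - -5 = 11
Det delta = 11 * 4 = 44
New det = -38 + 44 = 6

Answer: 6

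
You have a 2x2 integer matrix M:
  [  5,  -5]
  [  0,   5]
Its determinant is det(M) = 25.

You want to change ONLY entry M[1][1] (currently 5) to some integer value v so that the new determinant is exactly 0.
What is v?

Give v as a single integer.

det is linear in entry M[1][1]: det = old_det + (v - 5) * C_11
Cofactor C_11 = 5
Want det = 0: 25 + (v - 5) * 5 = 0
  (v - 5) = -25 / 5 = -5
  v = 5 + (-5) = 0

Answer: 0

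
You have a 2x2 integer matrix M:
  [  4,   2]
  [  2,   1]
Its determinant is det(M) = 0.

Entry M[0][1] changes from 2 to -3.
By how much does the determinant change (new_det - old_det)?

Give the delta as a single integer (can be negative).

Cofactor C_01 = -2
Entry delta = -3 - 2 = -5
Det delta = entry_delta * cofactor = -5 * -2 = 10

Answer: 10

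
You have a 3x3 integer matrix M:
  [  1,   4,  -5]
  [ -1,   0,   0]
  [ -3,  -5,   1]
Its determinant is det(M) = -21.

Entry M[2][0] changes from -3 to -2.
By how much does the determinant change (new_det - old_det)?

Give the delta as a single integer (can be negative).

Cofactor C_20 = 0
Entry delta = -2 - -3 = 1
Det delta = entry_delta * cofactor = 1 * 0 = 0

Answer: 0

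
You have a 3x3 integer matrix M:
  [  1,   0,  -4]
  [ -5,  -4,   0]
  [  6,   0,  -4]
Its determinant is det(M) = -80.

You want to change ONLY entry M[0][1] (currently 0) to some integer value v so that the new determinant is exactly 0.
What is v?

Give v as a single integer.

det is linear in entry M[0][1]: det = old_det + (v - 0) * C_01
Cofactor C_01 = -20
Want det = 0: -80 + (v - 0) * -20 = 0
  (v - 0) = 80 / -20 = -4
  v = 0 + (-4) = -4

Answer: -4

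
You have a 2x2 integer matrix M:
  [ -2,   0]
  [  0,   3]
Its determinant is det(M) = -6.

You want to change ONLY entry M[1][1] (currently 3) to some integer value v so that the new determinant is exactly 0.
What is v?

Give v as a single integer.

Answer: 0

Derivation:
det is linear in entry M[1][1]: det = old_det + (v - 3) * C_11
Cofactor C_11 = -2
Want det = 0: -6 + (v - 3) * -2 = 0
  (v - 3) = 6 / -2 = -3
  v = 3 + (-3) = 0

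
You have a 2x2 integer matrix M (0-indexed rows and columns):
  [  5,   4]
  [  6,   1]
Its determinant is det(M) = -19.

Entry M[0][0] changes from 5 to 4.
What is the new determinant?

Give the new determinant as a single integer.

Answer: -20

Derivation:
det is linear in row 0: changing M[0][0] by delta changes det by delta * cofactor(0,0).
Cofactor C_00 = (-1)^(0+0) * minor(0,0) = 1
Entry delta = 4 - 5 = -1
Det delta = -1 * 1 = -1
New det = -19 + -1 = -20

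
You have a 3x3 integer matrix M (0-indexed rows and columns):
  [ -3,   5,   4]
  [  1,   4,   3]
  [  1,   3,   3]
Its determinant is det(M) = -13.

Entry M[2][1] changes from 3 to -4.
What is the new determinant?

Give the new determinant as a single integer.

det is linear in row 2: changing M[2][1] by delta changes det by delta * cofactor(2,1).
Cofactor C_21 = (-1)^(2+1) * minor(2,1) = 13
Entry delta = -4 - 3 = -7
Det delta = -7 * 13 = -91
New det = -13 + -91 = -104

Answer: -104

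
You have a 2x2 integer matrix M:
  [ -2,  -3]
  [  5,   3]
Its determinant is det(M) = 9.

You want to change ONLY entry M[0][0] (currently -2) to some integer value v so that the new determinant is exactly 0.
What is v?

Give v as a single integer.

Answer: -5

Derivation:
det is linear in entry M[0][0]: det = old_det + (v - -2) * C_00
Cofactor C_00 = 3
Want det = 0: 9 + (v - -2) * 3 = 0
  (v - -2) = -9 / 3 = -3
  v = -2 + (-3) = -5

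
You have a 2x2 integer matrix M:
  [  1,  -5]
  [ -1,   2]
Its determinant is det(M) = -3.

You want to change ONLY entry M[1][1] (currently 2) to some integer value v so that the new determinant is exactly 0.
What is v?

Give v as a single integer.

Answer: 5

Derivation:
det is linear in entry M[1][1]: det = old_det + (v - 2) * C_11
Cofactor C_11 = 1
Want det = 0: -3 + (v - 2) * 1 = 0
  (v - 2) = 3 / 1 = 3
  v = 2 + (3) = 5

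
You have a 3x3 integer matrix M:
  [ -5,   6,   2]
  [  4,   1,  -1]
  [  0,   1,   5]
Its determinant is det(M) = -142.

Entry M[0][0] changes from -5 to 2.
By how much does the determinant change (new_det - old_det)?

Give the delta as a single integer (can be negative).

Answer: 42

Derivation:
Cofactor C_00 = 6
Entry delta = 2 - -5 = 7
Det delta = entry_delta * cofactor = 7 * 6 = 42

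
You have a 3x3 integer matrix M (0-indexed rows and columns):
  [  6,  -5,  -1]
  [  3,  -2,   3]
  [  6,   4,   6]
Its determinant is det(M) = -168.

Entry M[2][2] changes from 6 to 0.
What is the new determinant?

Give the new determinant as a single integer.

Answer: -186

Derivation:
det is linear in row 2: changing M[2][2] by delta changes det by delta * cofactor(2,2).
Cofactor C_22 = (-1)^(2+2) * minor(2,2) = 3
Entry delta = 0 - 6 = -6
Det delta = -6 * 3 = -18
New det = -168 + -18 = -186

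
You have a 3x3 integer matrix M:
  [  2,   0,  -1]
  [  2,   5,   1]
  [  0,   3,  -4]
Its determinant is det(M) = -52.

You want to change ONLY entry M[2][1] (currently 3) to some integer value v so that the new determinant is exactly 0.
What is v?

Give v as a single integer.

det is linear in entry M[2][1]: det = old_det + (v - 3) * C_21
Cofactor C_21 = -4
Want det = 0: -52 + (v - 3) * -4 = 0
  (v - 3) = 52 / -4 = -13
  v = 3 + (-13) = -10

Answer: -10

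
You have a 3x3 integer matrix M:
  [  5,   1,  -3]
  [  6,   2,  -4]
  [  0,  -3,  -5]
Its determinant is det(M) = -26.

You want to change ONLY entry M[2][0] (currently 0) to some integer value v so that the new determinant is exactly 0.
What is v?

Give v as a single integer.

det is linear in entry M[2][0]: det = old_det + (v - 0) * C_20
Cofactor C_20 = 2
Want det = 0: -26 + (v - 0) * 2 = 0
  (v - 0) = 26 / 2 = 13
  v = 0 + (13) = 13

Answer: 13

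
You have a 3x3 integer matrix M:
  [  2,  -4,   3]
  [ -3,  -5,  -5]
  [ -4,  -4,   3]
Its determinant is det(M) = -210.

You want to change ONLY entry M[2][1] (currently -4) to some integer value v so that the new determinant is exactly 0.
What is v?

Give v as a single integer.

det is linear in entry M[2][1]: det = old_det + (v - -4) * C_21
Cofactor C_21 = 1
Want det = 0: -210 + (v - -4) * 1 = 0
  (v - -4) = 210 / 1 = 210
  v = -4 + (210) = 206

Answer: 206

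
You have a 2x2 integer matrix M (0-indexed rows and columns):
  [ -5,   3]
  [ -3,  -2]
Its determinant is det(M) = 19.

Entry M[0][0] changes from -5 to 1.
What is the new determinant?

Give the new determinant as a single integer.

Answer: 7

Derivation:
det is linear in row 0: changing M[0][0] by delta changes det by delta * cofactor(0,0).
Cofactor C_00 = (-1)^(0+0) * minor(0,0) = -2
Entry delta = 1 - -5 = 6
Det delta = 6 * -2 = -12
New det = 19 + -12 = 7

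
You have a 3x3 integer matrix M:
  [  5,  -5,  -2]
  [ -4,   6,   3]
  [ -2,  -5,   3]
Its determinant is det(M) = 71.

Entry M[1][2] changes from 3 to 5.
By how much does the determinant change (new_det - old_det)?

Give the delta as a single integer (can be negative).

Answer: 70

Derivation:
Cofactor C_12 = 35
Entry delta = 5 - 3 = 2
Det delta = entry_delta * cofactor = 2 * 35 = 70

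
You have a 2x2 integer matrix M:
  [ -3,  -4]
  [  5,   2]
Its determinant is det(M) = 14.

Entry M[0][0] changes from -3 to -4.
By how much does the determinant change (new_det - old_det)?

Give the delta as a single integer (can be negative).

Answer: -2

Derivation:
Cofactor C_00 = 2
Entry delta = -4 - -3 = -1
Det delta = entry_delta * cofactor = -1 * 2 = -2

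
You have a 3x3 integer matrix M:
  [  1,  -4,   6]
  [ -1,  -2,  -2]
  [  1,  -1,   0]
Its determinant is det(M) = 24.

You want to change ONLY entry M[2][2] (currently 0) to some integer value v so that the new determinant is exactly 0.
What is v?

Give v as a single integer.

det is linear in entry M[2][2]: det = old_det + (v - 0) * C_22
Cofactor C_22 = -6
Want det = 0: 24 + (v - 0) * -6 = 0
  (v - 0) = -24 / -6 = 4
  v = 0 + (4) = 4

Answer: 4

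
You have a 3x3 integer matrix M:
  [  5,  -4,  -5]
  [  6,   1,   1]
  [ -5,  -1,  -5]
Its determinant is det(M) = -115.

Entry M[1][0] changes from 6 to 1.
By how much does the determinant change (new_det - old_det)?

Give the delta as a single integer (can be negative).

Answer: 75

Derivation:
Cofactor C_10 = -15
Entry delta = 1 - 6 = -5
Det delta = entry_delta * cofactor = -5 * -15 = 75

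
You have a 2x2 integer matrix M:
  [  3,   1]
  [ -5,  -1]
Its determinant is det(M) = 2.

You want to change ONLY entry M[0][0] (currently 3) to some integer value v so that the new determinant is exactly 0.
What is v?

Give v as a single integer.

Answer: 5

Derivation:
det is linear in entry M[0][0]: det = old_det + (v - 3) * C_00
Cofactor C_00 = -1
Want det = 0: 2 + (v - 3) * -1 = 0
  (v - 3) = -2 / -1 = 2
  v = 3 + (2) = 5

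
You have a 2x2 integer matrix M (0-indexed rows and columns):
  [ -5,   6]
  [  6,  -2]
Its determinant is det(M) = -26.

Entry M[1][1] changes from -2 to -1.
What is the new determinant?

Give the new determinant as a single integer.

Answer: -31

Derivation:
det is linear in row 1: changing M[1][1] by delta changes det by delta * cofactor(1,1).
Cofactor C_11 = (-1)^(1+1) * minor(1,1) = -5
Entry delta = -1 - -2 = 1
Det delta = 1 * -5 = -5
New det = -26 + -5 = -31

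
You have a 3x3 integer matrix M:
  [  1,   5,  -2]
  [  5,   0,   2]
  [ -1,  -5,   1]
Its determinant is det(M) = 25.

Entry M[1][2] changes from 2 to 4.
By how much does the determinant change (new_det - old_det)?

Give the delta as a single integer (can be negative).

Cofactor C_12 = 0
Entry delta = 4 - 2 = 2
Det delta = entry_delta * cofactor = 2 * 0 = 0

Answer: 0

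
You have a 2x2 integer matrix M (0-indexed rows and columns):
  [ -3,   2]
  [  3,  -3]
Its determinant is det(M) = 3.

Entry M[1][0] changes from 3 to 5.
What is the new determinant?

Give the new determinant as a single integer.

det is linear in row 1: changing M[1][0] by delta changes det by delta * cofactor(1,0).
Cofactor C_10 = (-1)^(1+0) * minor(1,0) = -2
Entry delta = 5 - 3 = 2
Det delta = 2 * -2 = -4
New det = 3 + -4 = -1

Answer: -1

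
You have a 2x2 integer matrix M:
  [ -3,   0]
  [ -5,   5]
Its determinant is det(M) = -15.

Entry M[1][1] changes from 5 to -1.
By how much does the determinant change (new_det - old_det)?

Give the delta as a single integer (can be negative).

Cofactor C_11 = -3
Entry delta = -1 - 5 = -6
Det delta = entry_delta * cofactor = -6 * -3 = 18

Answer: 18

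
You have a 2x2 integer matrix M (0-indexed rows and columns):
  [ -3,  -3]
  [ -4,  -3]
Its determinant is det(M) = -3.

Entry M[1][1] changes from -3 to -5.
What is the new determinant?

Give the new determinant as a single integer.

det is linear in row 1: changing M[1][1] by delta changes det by delta * cofactor(1,1).
Cofactor C_11 = (-1)^(1+1) * minor(1,1) = -3
Entry delta = -5 - -3 = -2
Det delta = -2 * -3 = 6
New det = -3 + 6 = 3

Answer: 3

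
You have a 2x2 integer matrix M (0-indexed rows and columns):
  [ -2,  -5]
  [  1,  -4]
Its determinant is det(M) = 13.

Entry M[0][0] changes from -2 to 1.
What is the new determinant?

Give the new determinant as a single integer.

det is linear in row 0: changing M[0][0] by delta changes det by delta * cofactor(0,0).
Cofactor C_00 = (-1)^(0+0) * minor(0,0) = -4
Entry delta = 1 - -2 = 3
Det delta = 3 * -4 = -12
New det = 13 + -12 = 1

Answer: 1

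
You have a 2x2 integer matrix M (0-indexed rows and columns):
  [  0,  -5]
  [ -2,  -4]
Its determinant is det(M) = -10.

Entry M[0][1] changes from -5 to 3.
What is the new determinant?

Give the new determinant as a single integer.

det is linear in row 0: changing M[0][1] by delta changes det by delta * cofactor(0,1).
Cofactor C_01 = (-1)^(0+1) * minor(0,1) = 2
Entry delta = 3 - -5 = 8
Det delta = 8 * 2 = 16
New det = -10 + 16 = 6

Answer: 6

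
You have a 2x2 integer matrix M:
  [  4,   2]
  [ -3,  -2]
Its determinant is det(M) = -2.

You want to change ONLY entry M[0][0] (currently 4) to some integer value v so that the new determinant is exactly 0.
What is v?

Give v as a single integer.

Answer: 3

Derivation:
det is linear in entry M[0][0]: det = old_det + (v - 4) * C_00
Cofactor C_00 = -2
Want det = 0: -2 + (v - 4) * -2 = 0
  (v - 4) = 2 / -2 = -1
  v = 4 + (-1) = 3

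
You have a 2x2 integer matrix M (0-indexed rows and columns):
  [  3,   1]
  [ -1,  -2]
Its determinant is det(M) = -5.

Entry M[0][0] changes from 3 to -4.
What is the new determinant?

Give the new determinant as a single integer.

det is linear in row 0: changing M[0][0] by delta changes det by delta * cofactor(0,0).
Cofactor C_00 = (-1)^(0+0) * minor(0,0) = -2
Entry delta = -4 - 3 = -7
Det delta = -7 * -2 = 14
New det = -5 + 14 = 9

Answer: 9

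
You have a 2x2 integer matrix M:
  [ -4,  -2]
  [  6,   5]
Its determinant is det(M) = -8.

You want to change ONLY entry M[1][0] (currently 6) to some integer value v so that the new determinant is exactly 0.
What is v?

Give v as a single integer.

Answer: 10

Derivation:
det is linear in entry M[1][0]: det = old_det + (v - 6) * C_10
Cofactor C_10 = 2
Want det = 0: -8 + (v - 6) * 2 = 0
  (v - 6) = 8 / 2 = 4
  v = 6 + (4) = 10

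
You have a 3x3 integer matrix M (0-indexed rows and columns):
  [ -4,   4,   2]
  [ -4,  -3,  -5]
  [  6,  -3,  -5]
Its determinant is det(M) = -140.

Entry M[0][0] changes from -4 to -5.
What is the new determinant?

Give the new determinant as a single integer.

Answer: -140

Derivation:
det is linear in row 0: changing M[0][0] by delta changes det by delta * cofactor(0,0).
Cofactor C_00 = (-1)^(0+0) * minor(0,0) = 0
Entry delta = -5 - -4 = -1
Det delta = -1 * 0 = 0
New det = -140 + 0 = -140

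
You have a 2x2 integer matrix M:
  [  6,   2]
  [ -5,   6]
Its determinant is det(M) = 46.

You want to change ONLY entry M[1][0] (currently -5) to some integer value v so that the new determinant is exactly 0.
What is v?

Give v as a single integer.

Answer: 18

Derivation:
det is linear in entry M[1][0]: det = old_det + (v - -5) * C_10
Cofactor C_10 = -2
Want det = 0: 46 + (v - -5) * -2 = 0
  (v - -5) = -46 / -2 = 23
  v = -5 + (23) = 18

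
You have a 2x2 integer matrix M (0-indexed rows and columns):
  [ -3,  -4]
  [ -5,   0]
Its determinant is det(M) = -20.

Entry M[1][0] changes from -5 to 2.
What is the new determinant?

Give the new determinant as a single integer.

Answer: 8

Derivation:
det is linear in row 1: changing M[1][0] by delta changes det by delta * cofactor(1,0).
Cofactor C_10 = (-1)^(1+0) * minor(1,0) = 4
Entry delta = 2 - -5 = 7
Det delta = 7 * 4 = 28
New det = -20 + 28 = 8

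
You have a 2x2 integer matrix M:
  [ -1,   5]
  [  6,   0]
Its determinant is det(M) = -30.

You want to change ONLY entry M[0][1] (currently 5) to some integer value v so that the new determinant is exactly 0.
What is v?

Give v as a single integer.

det is linear in entry M[0][1]: det = old_det + (v - 5) * C_01
Cofactor C_01 = -6
Want det = 0: -30 + (v - 5) * -6 = 0
  (v - 5) = 30 / -6 = -5
  v = 5 + (-5) = 0

Answer: 0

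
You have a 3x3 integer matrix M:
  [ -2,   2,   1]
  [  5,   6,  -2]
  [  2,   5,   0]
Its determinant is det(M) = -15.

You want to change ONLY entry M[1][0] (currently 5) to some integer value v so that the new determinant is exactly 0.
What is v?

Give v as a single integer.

det is linear in entry M[1][0]: det = old_det + (v - 5) * C_10
Cofactor C_10 = 5
Want det = 0: -15 + (v - 5) * 5 = 0
  (v - 5) = 15 / 5 = 3
  v = 5 + (3) = 8

Answer: 8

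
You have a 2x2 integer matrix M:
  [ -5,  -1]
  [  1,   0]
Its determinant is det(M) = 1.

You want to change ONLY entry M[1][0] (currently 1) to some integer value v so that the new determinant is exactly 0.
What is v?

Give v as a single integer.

Answer: 0

Derivation:
det is linear in entry M[1][0]: det = old_det + (v - 1) * C_10
Cofactor C_10 = 1
Want det = 0: 1 + (v - 1) * 1 = 0
  (v - 1) = -1 / 1 = -1
  v = 1 + (-1) = 0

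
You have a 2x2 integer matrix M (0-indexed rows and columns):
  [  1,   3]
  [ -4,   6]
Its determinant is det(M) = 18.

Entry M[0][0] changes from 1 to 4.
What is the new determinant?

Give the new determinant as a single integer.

det is linear in row 0: changing M[0][0] by delta changes det by delta * cofactor(0,0).
Cofactor C_00 = (-1)^(0+0) * minor(0,0) = 6
Entry delta = 4 - 1 = 3
Det delta = 3 * 6 = 18
New det = 18 + 18 = 36

Answer: 36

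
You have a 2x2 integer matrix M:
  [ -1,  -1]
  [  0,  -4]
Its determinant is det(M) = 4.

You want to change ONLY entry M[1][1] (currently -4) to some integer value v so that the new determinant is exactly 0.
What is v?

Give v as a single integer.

det is linear in entry M[1][1]: det = old_det + (v - -4) * C_11
Cofactor C_11 = -1
Want det = 0: 4 + (v - -4) * -1 = 0
  (v - -4) = -4 / -1 = 4
  v = -4 + (4) = 0

Answer: 0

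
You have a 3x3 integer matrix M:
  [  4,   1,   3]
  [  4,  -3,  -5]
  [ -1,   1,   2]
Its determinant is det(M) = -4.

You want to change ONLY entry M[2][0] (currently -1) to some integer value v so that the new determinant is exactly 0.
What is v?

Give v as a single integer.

det is linear in entry M[2][0]: det = old_det + (v - -1) * C_20
Cofactor C_20 = 4
Want det = 0: -4 + (v - -1) * 4 = 0
  (v - -1) = 4 / 4 = 1
  v = -1 + (1) = 0

Answer: 0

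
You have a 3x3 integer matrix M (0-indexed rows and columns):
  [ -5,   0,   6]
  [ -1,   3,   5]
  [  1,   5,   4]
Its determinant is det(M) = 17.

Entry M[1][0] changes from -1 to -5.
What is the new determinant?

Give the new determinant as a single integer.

det is linear in row 1: changing M[1][0] by delta changes det by delta * cofactor(1,0).
Cofactor C_10 = (-1)^(1+0) * minor(1,0) = 30
Entry delta = -5 - -1 = -4
Det delta = -4 * 30 = -120
New det = 17 + -120 = -103

Answer: -103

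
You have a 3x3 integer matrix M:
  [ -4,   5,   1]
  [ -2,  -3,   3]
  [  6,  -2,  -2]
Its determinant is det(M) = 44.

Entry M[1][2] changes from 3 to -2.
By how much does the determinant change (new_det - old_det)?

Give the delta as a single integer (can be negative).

Cofactor C_12 = 22
Entry delta = -2 - 3 = -5
Det delta = entry_delta * cofactor = -5 * 22 = -110

Answer: -110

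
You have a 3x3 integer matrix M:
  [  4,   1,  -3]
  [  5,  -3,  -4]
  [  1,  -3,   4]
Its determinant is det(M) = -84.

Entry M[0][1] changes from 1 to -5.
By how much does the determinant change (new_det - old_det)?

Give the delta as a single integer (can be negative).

Cofactor C_01 = -24
Entry delta = -5 - 1 = -6
Det delta = entry_delta * cofactor = -6 * -24 = 144

Answer: 144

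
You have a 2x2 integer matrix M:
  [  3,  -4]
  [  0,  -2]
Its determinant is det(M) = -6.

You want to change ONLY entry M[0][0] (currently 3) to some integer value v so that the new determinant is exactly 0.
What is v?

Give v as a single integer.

det is linear in entry M[0][0]: det = old_det + (v - 3) * C_00
Cofactor C_00 = -2
Want det = 0: -6 + (v - 3) * -2 = 0
  (v - 3) = 6 / -2 = -3
  v = 3 + (-3) = 0

Answer: 0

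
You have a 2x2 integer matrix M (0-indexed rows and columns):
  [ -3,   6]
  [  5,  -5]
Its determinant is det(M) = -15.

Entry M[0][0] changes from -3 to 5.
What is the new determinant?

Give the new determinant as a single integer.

Answer: -55

Derivation:
det is linear in row 0: changing M[0][0] by delta changes det by delta * cofactor(0,0).
Cofactor C_00 = (-1)^(0+0) * minor(0,0) = -5
Entry delta = 5 - -3 = 8
Det delta = 8 * -5 = -40
New det = -15 + -40 = -55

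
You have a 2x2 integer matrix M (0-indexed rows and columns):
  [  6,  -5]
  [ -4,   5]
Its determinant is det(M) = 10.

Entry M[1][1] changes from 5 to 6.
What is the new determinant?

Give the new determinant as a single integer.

det is linear in row 1: changing M[1][1] by delta changes det by delta * cofactor(1,1).
Cofactor C_11 = (-1)^(1+1) * minor(1,1) = 6
Entry delta = 6 - 5 = 1
Det delta = 1 * 6 = 6
New det = 10 + 6 = 16

Answer: 16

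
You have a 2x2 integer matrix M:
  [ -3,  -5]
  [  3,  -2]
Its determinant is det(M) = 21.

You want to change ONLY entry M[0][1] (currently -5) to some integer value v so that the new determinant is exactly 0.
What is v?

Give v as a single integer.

Answer: 2

Derivation:
det is linear in entry M[0][1]: det = old_det + (v - -5) * C_01
Cofactor C_01 = -3
Want det = 0: 21 + (v - -5) * -3 = 0
  (v - -5) = -21 / -3 = 7
  v = -5 + (7) = 2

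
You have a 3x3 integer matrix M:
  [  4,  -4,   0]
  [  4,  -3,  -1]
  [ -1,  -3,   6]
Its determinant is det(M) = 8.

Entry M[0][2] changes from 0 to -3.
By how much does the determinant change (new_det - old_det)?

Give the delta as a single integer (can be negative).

Answer: 45

Derivation:
Cofactor C_02 = -15
Entry delta = -3 - 0 = -3
Det delta = entry_delta * cofactor = -3 * -15 = 45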